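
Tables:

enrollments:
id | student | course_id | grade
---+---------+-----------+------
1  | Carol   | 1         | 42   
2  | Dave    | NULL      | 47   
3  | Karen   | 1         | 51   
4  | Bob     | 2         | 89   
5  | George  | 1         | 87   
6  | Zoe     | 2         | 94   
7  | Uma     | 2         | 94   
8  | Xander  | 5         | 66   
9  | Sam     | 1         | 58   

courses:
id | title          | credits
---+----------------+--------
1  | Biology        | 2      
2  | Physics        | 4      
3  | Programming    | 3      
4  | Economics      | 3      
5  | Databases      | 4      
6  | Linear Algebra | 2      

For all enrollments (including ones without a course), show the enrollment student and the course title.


LEFT JOIN keeps every row from enrollments (the left table); where course_id has no match in courses, the course columns become NULL. Walk through each enrollment:
  - enrollment 1 (Carol): course_id=1 -> matches Biology
  - enrollment 2 (Dave): course_id=NULL, no match -> kept with NULL
  - enrollment 3 (Karen): course_id=1 -> matches Biology
  - enrollment 4 (Bob): course_id=2 -> matches Physics
  - enrollment 5 (George): course_id=1 -> matches Biology
  - enrollment 6 (Zoe): course_id=2 -> matches Physics
  - enrollment 7 (Uma): course_id=2 -> matches Physics
  - enrollment 8 (Xander): course_id=5 -> matches Databases
  - enrollment 9 (Sam): course_id=1 -> matches Biology
All 9 rows appear; 1 has NULL course.

SQL:
SELECT a.student, b.title AS course
FROM enrollments a
LEFT JOIN courses b ON a.course_id = b.id

Result:
student | course   
--------+----------
Carol   | Biology  
Dave    | NULL     
Karen   | Biology  
Bob     | Physics  
George  | Biology  
Zoe     | Physics  
Uma     | Physics  
Xander  | Databases
Sam     | Biology  


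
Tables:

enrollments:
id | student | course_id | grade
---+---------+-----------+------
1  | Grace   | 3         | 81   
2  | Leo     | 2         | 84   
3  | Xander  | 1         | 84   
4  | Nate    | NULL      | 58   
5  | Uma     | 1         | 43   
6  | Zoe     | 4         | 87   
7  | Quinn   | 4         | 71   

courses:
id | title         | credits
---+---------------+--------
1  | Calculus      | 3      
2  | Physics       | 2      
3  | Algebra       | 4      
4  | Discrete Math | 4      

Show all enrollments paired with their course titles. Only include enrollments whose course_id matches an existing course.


INNER JOIN keeps only enrollments rows whose course_id matches an id in courses. Walk through each enrollment:
  - enrollment 1 (Grace): course_id=3 -> matches Algebra
  - enrollment 2 (Leo): course_id=2 -> matches Physics
  - enrollment 3 (Xander): course_id=1 -> matches Calculus
  - enrollment 4 (Nate): course_id=NULL, no match -> dropped
  - enrollment 5 (Uma): course_id=1 -> matches Calculus
  - enrollment 6 (Zoe): course_id=4 -> matches Discrete Math
  - enrollment 7 (Quinn): course_id=4 -> matches Discrete Math
So 1 of 7 rows is dropped.

SQL:
SELECT a.student, b.title AS course
FROM enrollments a
INNER JOIN courses b ON a.course_id = b.id

Result:
student | course       
--------+--------------
Grace   | Algebra      
Leo     | Physics      
Xander  | Calculus     
Uma     | Calculus     
Zoe     | Discrete Math
Quinn   | Discrete Math


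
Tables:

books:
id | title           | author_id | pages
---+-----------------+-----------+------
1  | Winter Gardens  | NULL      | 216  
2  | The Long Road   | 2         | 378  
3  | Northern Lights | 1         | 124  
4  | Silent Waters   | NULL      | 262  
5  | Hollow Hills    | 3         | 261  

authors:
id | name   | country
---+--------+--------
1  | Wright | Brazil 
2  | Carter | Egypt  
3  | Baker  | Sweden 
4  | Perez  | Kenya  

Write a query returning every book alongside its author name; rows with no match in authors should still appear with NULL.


LEFT JOIN keeps every row from books (the left table); where author_id has no match in authors, the author columns become NULL. Walk through each book:
  - book 1 (Winter Gardens): author_id=NULL, no match -> kept with NULL
  - book 2 (The Long Road): author_id=2 -> matches Carter
  - book 3 (Northern Lights): author_id=1 -> matches Wright
  - book 4 (Silent Waters): author_id=NULL, no match -> kept with NULL
  - book 5 (Hollow Hills): author_id=3 -> matches Baker
All 5 rows appear; 2 have NULL author.

SQL:
SELECT a.title, b.name AS author
FROM books a
LEFT JOIN authors b ON a.author_id = b.id

Result:
title           | author
----------------+-------
Winter Gardens  | NULL  
The Long Road   | Carter
Northern Lights | Wright
Silent Waters   | NULL  
Hollow Hills    | Baker 


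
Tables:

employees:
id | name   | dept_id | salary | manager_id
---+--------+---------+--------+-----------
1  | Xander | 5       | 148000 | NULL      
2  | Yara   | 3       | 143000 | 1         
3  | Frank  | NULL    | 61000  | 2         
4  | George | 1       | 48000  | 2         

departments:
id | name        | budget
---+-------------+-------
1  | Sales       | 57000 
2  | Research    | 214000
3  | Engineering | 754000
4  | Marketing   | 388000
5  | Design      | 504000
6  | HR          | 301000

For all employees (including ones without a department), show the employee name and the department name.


LEFT JOIN keeps every row from employees (the left table); where dept_id has no match in departments, the department columns become NULL. Walk through each employee:
  - employee 1 (Xander): dept_id=5 -> matches Design
  - employee 2 (Yara): dept_id=3 -> matches Engineering
  - employee 3 (Frank): dept_id=NULL, no match -> kept with NULL
  - employee 4 (George): dept_id=1 -> matches Sales
All 4 rows appear; 1 has NULL department.

SQL:
SELECT a.name, b.name AS department
FROM employees a
LEFT JOIN departments b ON a.dept_id = b.id

Result:
name   | department 
-------+------------
Xander | Design     
Yara   | Engineering
Frank  | NULL       
George | Sales      


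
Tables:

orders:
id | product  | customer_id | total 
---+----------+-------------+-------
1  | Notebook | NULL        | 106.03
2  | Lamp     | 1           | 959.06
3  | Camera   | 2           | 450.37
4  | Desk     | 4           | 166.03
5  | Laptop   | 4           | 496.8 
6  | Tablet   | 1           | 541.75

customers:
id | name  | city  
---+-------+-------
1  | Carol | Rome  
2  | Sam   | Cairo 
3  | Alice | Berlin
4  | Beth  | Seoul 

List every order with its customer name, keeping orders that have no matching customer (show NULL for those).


LEFT JOIN keeps every row from orders (the left table); where customer_id has no match in customers, the customer columns become NULL. Walk through each order:
  - order 1 (Notebook): customer_id=NULL, no match -> kept with NULL
  - order 2 (Lamp): customer_id=1 -> matches Carol
  - order 3 (Camera): customer_id=2 -> matches Sam
  - order 4 (Desk): customer_id=4 -> matches Beth
  - order 5 (Laptop): customer_id=4 -> matches Beth
  - order 6 (Tablet): customer_id=1 -> matches Carol
All 6 rows appear; 1 has NULL customer.

SQL:
SELECT a.product, b.name AS customer
FROM orders a
LEFT JOIN customers b ON a.customer_id = b.id

Result:
product  | customer
---------+---------
Notebook | NULL    
Lamp     | Carol   
Camera   | Sam     
Desk     | Beth    
Laptop   | Beth    
Tablet   | Carol   


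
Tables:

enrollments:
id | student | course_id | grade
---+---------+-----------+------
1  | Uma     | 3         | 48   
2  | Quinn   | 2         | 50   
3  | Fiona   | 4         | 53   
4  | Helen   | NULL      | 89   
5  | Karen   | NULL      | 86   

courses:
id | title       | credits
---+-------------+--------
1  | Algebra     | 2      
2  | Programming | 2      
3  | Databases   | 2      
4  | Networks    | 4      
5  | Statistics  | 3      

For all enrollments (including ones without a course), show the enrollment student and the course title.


LEFT JOIN keeps every row from enrollments (the left table); where course_id has no match in courses, the course columns become NULL. Walk through each enrollment:
  - enrollment 1 (Uma): course_id=3 -> matches Databases
  - enrollment 2 (Quinn): course_id=2 -> matches Programming
  - enrollment 3 (Fiona): course_id=4 -> matches Networks
  - enrollment 4 (Helen): course_id=NULL, no match -> kept with NULL
  - enrollment 5 (Karen): course_id=NULL, no match -> kept with NULL
All 5 rows appear; 2 have NULL course.

SQL:
SELECT a.student, b.title AS course
FROM enrollments a
LEFT JOIN courses b ON a.course_id = b.id

Result:
student | course     
--------+------------
Uma     | Databases  
Quinn   | Programming
Fiona   | Networks   
Helen   | NULL       
Karen   | NULL       


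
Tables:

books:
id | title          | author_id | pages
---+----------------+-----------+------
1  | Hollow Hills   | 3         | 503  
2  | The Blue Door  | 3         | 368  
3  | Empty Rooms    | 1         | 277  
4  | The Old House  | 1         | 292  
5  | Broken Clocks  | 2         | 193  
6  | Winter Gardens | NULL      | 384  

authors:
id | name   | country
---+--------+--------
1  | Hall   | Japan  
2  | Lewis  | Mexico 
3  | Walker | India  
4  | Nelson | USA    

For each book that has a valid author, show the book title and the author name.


INNER JOIN keeps only books rows whose author_id matches an id in authors. Walk through each book:
  - book 1 (Hollow Hills): author_id=3 -> matches Walker
  - book 2 (The Blue Door): author_id=3 -> matches Walker
  - book 3 (Empty Rooms): author_id=1 -> matches Hall
  - book 4 (The Old House): author_id=1 -> matches Hall
  - book 5 (Broken Clocks): author_id=2 -> matches Lewis
  - book 6 (Winter Gardens): author_id=NULL, no match -> dropped
So 1 of 6 rows is dropped.

SQL:
SELECT a.title, b.name AS author
FROM books a
INNER JOIN authors b ON a.author_id = b.id

Result:
title         | author
--------------+-------
Hollow Hills  | Walker
The Blue Door | Walker
Empty Rooms   | Hall  
The Old House | Hall  
Broken Clocks | Lewis 


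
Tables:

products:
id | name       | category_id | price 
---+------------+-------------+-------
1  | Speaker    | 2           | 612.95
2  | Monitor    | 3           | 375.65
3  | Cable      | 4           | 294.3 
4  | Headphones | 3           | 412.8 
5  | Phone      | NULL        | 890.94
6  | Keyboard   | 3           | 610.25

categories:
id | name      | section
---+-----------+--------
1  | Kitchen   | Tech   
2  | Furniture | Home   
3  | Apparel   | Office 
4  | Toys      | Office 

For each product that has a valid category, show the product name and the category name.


INNER JOIN keeps only products rows whose category_id matches an id in categories. Walk through each product:
  - product 1 (Speaker): category_id=2 -> matches Furniture
  - product 2 (Monitor): category_id=3 -> matches Apparel
  - product 3 (Cable): category_id=4 -> matches Toys
  - product 4 (Headphones): category_id=3 -> matches Apparel
  - product 5 (Phone): category_id=NULL, no match -> dropped
  - product 6 (Keyboard): category_id=3 -> matches Apparel
So 1 of 6 rows is dropped.

SQL:
SELECT a.name, b.name AS category
FROM products a
INNER JOIN categories b ON a.category_id = b.id

Result:
name       | category 
-----------+----------
Speaker    | Furniture
Monitor    | Apparel  
Cable      | Toys     
Headphones | Apparel  
Keyboard   | Apparel  


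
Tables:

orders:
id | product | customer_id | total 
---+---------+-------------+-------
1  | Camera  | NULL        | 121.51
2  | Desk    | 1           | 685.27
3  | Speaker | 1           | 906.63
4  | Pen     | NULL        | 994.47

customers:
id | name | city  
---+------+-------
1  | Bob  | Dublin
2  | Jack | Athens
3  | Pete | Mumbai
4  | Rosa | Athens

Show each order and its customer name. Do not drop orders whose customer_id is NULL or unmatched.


LEFT JOIN keeps every row from orders (the left table); where customer_id has no match in customers, the customer columns become NULL. Walk through each order:
  - order 1 (Camera): customer_id=NULL, no match -> kept with NULL
  - order 2 (Desk): customer_id=1 -> matches Bob
  - order 3 (Speaker): customer_id=1 -> matches Bob
  - order 4 (Pen): customer_id=NULL, no match -> kept with NULL
All 4 rows appear; 2 have NULL customer.

SQL:
SELECT a.product, b.name AS customer
FROM orders a
LEFT JOIN customers b ON a.customer_id = b.id

Result:
product | customer
--------+---------
Camera  | NULL    
Desk    | Bob     
Speaker | Bob     
Pen     | NULL    


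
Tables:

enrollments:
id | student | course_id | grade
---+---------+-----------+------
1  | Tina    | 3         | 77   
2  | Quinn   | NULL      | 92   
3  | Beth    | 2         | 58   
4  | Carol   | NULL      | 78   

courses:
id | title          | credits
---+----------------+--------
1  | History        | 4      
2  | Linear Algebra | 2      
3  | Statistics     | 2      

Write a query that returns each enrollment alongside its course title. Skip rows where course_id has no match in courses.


INNER JOIN keeps only enrollments rows whose course_id matches an id in courses. Walk through each enrollment:
  - enrollment 1 (Tina): course_id=3 -> matches Statistics
  - enrollment 2 (Quinn): course_id=NULL, no match -> dropped
  - enrollment 3 (Beth): course_id=2 -> matches Linear Algebra
  - enrollment 4 (Carol): course_id=NULL, no match -> dropped
So 2 of 4 rows are dropped.

SQL:
SELECT a.student, b.title AS course
FROM enrollments a
INNER JOIN courses b ON a.course_id = b.id

Result:
student | course        
--------+---------------
Tina    | Statistics    
Beth    | Linear Algebra


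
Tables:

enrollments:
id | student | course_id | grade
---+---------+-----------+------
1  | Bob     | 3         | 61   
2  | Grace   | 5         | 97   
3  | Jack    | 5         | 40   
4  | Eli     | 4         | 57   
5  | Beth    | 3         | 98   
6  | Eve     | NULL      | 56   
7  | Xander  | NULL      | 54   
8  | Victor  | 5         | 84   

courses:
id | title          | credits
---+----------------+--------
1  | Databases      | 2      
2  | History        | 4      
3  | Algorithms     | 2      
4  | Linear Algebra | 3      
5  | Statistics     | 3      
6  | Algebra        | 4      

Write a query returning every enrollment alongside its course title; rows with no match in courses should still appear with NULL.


LEFT JOIN keeps every row from enrollments (the left table); where course_id has no match in courses, the course columns become NULL. Walk through each enrollment:
  - enrollment 1 (Bob): course_id=3 -> matches Algorithms
  - enrollment 2 (Grace): course_id=5 -> matches Statistics
  - enrollment 3 (Jack): course_id=5 -> matches Statistics
  - enrollment 4 (Eli): course_id=4 -> matches Linear Algebra
  - enrollment 5 (Beth): course_id=3 -> matches Algorithms
  - enrollment 6 (Eve): course_id=NULL, no match -> kept with NULL
  - enrollment 7 (Xander): course_id=NULL, no match -> kept with NULL
  - enrollment 8 (Victor): course_id=5 -> matches Statistics
All 8 rows appear; 2 have NULL course.

SQL:
SELECT a.student, b.title AS course
FROM enrollments a
LEFT JOIN courses b ON a.course_id = b.id

Result:
student | course        
--------+---------------
Bob     | Algorithms    
Grace   | Statistics    
Jack    | Statistics    
Eli     | Linear Algebra
Beth    | Algorithms    
Eve     | NULL          
Xander  | NULL          
Victor  | Statistics    


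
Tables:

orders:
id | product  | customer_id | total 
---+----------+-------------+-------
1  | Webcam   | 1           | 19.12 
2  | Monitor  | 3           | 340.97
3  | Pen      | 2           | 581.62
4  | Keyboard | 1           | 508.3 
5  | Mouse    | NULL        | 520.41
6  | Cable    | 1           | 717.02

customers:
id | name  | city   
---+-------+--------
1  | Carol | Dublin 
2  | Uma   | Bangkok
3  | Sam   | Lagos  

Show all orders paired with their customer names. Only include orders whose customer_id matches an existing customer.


INNER JOIN keeps only orders rows whose customer_id matches an id in customers. Walk through each order:
  - order 1 (Webcam): customer_id=1 -> matches Carol
  - order 2 (Monitor): customer_id=3 -> matches Sam
  - order 3 (Pen): customer_id=2 -> matches Uma
  - order 4 (Keyboard): customer_id=1 -> matches Carol
  - order 5 (Mouse): customer_id=NULL, no match -> dropped
  - order 6 (Cable): customer_id=1 -> matches Carol
So 1 of 6 rows is dropped.

SQL:
SELECT a.product, b.name AS customer
FROM orders a
INNER JOIN customers b ON a.customer_id = b.id

Result:
product  | customer
---------+---------
Webcam   | Carol   
Monitor  | Sam     
Pen      | Uma     
Keyboard | Carol   
Cable    | Carol   


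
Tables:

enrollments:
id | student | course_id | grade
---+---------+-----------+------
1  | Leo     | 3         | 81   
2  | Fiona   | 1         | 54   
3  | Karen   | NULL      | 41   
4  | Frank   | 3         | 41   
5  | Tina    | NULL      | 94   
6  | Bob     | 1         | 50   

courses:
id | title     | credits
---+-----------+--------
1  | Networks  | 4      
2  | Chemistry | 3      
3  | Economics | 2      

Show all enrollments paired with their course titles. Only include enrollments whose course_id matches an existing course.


INNER JOIN keeps only enrollments rows whose course_id matches an id in courses. Walk through each enrollment:
  - enrollment 1 (Leo): course_id=3 -> matches Economics
  - enrollment 2 (Fiona): course_id=1 -> matches Networks
  - enrollment 3 (Karen): course_id=NULL, no match -> dropped
  - enrollment 4 (Frank): course_id=3 -> matches Economics
  - enrollment 5 (Tina): course_id=NULL, no match -> dropped
  - enrollment 6 (Bob): course_id=1 -> matches Networks
So 2 of 6 rows are dropped.

SQL:
SELECT a.student, b.title AS course
FROM enrollments a
INNER JOIN courses b ON a.course_id = b.id

Result:
student | course   
--------+----------
Leo     | Economics
Fiona   | Networks 
Frank   | Economics
Bob     | Networks 


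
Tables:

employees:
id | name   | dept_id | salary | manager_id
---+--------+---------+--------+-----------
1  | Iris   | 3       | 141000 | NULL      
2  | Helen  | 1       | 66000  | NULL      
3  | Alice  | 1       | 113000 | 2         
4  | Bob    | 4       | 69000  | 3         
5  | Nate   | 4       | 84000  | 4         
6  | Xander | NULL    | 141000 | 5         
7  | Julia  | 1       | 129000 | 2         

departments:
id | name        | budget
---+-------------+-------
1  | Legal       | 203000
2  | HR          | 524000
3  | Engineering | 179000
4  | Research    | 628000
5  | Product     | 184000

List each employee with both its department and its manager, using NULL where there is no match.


Two LEFT JOINs from the same base table employees: one to departments via dept_id, one to employees itself via manager_id. Both are LEFT so every employee is preserved.
Match against departments:
  - employee 1 (Iris): dept_id=3 -> matches Engineering
  - employee 2 (Helen): dept_id=1 -> matches Legal
  - employee 3 (Alice): dept_id=1 -> matches Legal
  - employee 4 (Bob): dept_id=4 -> matches Research
  - employee 5 (Nate): dept_id=4 -> matches Research
  - employee 6 (Xander): dept_id=NULL, no match -> kept with NULL
  - employee 7 (Julia): dept_id=1 -> matches Legal
Match against employees (self):
  - employee 1 (Iris): manager_id=NULL -> NULL
  - employee 2 (Helen): manager_id=NULL -> NULL
  - employee 3 (Alice): manager_id=2 -> Helen
  - employee 4 (Bob): manager_id=3 -> Alice
  - employee 5 (Nate): manager_id=4 -> Bob
  - employee 6 (Xander): manager_id=5 -> Nate
  - employee 7 (Julia): manager_id=2 -> Helen

SQL:
SELECT a.name, b.name AS department, c.name AS manager
FROM employees a
LEFT JOIN departments b ON a.dept_id = b.id
LEFT JOIN employees c ON a.manager_id = c.id

Result:
name   | department  | manager
-------+-------------+--------
Iris   | Engineering | NULL   
Helen  | Legal       | NULL   
Alice  | Legal       | Helen  
Bob    | Research    | Alice  
Nate   | Research    | Bob    
Xander | NULL        | Nate   
Julia  | Legal       | Helen  


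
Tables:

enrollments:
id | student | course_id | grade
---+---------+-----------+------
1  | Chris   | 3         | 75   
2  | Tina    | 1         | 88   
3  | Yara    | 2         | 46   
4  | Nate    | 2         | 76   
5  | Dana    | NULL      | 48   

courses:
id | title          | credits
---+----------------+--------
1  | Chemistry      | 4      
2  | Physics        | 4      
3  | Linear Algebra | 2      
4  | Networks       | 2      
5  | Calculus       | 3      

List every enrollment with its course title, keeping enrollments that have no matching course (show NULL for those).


LEFT JOIN keeps every row from enrollments (the left table); where course_id has no match in courses, the course columns become NULL. Walk through each enrollment:
  - enrollment 1 (Chris): course_id=3 -> matches Linear Algebra
  - enrollment 2 (Tina): course_id=1 -> matches Chemistry
  - enrollment 3 (Yara): course_id=2 -> matches Physics
  - enrollment 4 (Nate): course_id=2 -> matches Physics
  - enrollment 5 (Dana): course_id=NULL, no match -> kept with NULL
All 5 rows appear; 1 has NULL course.

SQL:
SELECT a.student, b.title AS course
FROM enrollments a
LEFT JOIN courses b ON a.course_id = b.id

Result:
student | course        
--------+---------------
Chris   | Linear Algebra
Tina    | Chemistry     
Yara    | Physics       
Nate    | Physics       
Dana    | NULL          


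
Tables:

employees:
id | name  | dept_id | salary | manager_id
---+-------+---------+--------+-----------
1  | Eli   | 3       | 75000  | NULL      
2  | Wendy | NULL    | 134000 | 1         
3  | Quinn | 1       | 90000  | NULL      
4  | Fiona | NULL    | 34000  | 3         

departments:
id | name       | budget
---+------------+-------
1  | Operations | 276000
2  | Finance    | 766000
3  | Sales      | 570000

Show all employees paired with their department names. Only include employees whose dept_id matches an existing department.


INNER JOIN keeps only employees rows whose dept_id matches an id in departments. Walk through each employee:
  - employee 1 (Eli): dept_id=3 -> matches Sales
  - employee 2 (Wendy): dept_id=NULL, no match -> dropped
  - employee 3 (Quinn): dept_id=1 -> matches Operations
  - employee 4 (Fiona): dept_id=NULL, no match -> dropped
So 2 of 4 rows are dropped.

SQL:
SELECT a.name, b.name AS department
FROM employees a
INNER JOIN departments b ON a.dept_id = b.id

Result:
name  | department
------+-----------
Eli   | Sales     
Quinn | Operations


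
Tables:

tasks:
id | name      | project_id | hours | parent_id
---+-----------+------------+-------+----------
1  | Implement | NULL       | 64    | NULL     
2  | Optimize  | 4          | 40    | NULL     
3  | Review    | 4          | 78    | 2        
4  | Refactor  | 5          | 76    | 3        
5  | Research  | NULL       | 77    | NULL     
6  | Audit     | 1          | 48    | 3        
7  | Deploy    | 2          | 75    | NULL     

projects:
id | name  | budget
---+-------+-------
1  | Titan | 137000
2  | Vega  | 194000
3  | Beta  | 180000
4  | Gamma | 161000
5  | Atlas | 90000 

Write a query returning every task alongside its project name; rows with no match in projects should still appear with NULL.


LEFT JOIN keeps every row from tasks (the left table); where project_id has no match in projects, the project columns become NULL. Walk through each task:
  - task 1 (Implement): project_id=NULL, no match -> kept with NULL
  - task 2 (Optimize): project_id=4 -> matches Gamma
  - task 3 (Review): project_id=4 -> matches Gamma
  - task 4 (Refactor): project_id=5 -> matches Atlas
  - task 5 (Research): project_id=NULL, no match -> kept with NULL
  - task 6 (Audit): project_id=1 -> matches Titan
  - task 7 (Deploy): project_id=2 -> matches Vega
All 7 rows appear; 2 have NULL project.

SQL:
SELECT a.name, b.name AS project
FROM tasks a
LEFT JOIN projects b ON a.project_id = b.id

Result:
name      | project
----------+--------
Implement | NULL   
Optimize  | Gamma  
Review    | Gamma  
Refactor  | Atlas  
Research  | NULL   
Audit     | Titan  
Deploy    | Vega   


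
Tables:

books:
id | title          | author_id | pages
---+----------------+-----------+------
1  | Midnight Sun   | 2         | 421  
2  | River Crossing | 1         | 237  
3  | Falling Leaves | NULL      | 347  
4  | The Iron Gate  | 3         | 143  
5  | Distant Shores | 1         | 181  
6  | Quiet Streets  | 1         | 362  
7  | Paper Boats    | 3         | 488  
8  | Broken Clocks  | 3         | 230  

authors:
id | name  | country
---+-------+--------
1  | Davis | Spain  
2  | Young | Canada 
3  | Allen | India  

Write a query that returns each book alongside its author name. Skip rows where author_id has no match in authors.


INNER JOIN keeps only books rows whose author_id matches an id in authors. Walk through each book:
  - book 1 (Midnight Sun): author_id=2 -> matches Young
  - book 2 (River Crossing): author_id=1 -> matches Davis
  - book 3 (Falling Leaves): author_id=NULL, no match -> dropped
  - book 4 (The Iron Gate): author_id=3 -> matches Allen
  - book 5 (Distant Shores): author_id=1 -> matches Davis
  - book 6 (Quiet Streets): author_id=1 -> matches Davis
  - book 7 (Paper Boats): author_id=3 -> matches Allen
  - book 8 (Broken Clocks): author_id=3 -> matches Allen
So 1 of 8 rows is dropped.

SQL:
SELECT a.title, b.name AS author
FROM books a
INNER JOIN authors b ON a.author_id = b.id

Result:
title          | author
---------------+-------
Midnight Sun   | Young 
River Crossing | Davis 
The Iron Gate  | Allen 
Distant Shores | Davis 
Quiet Streets  | Davis 
Paper Boats    | Allen 
Broken Clocks  | Allen 


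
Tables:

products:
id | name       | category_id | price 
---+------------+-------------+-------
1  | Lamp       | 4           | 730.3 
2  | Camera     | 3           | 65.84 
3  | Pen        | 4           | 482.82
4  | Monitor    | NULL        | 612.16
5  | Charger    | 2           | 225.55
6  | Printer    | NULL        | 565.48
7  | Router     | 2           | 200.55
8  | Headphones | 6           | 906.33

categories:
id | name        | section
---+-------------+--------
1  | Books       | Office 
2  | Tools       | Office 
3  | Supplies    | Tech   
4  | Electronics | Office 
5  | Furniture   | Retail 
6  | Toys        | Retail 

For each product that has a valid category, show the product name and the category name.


INNER JOIN keeps only products rows whose category_id matches an id in categories. Walk through each product:
  - product 1 (Lamp): category_id=4 -> matches Electronics
  - product 2 (Camera): category_id=3 -> matches Supplies
  - product 3 (Pen): category_id=4 -> matches Electronics
  - product 4 (Monitor): category_id=NULL, no match -> dropped
  - product 5 (Charger): category_id=2 -> matches Tools
  - product 6 (Printer): category_id=NULL, no match -> dropped
  - product 7 (Router): category_id=2 -> matches Tools
  - product 8 (Headphones): category_id=6 -> matches Toys
So 2 of 8 rows are dropped.

SQL:
SELECT a.name, b.name AS category
FROM products a
INNER JOIN categories b ON a.category_id = b.id

Result:
name       | category   
-----------+------------
Lamp       | Electronics
Camera     | Supplies   
Pen        | Electronics
Charger    | Tools      
Router     | Tools      
Headphones | Toys       


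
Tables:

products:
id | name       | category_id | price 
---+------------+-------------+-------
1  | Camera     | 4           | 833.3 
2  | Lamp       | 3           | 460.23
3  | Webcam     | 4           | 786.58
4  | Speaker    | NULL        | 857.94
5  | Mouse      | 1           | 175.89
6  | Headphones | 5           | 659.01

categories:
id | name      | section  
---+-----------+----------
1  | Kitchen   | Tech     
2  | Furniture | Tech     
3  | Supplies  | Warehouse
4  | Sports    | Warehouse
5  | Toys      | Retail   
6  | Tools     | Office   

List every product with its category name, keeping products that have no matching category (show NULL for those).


LEFT JOIN keeps every row from products (the left table); where category_id has no match in categories, the category columns become NULL. Walk through each product:
  - product 1 (Camera): category_id=4 -> matches Sports
  - product 2 (Lamp): category_id=3 -> matches Supplies
  - product 3 (Webcam): category_id=4 -> matches Sports
  - product 4 (Speaker): category_id=NULL, no match -> kept with NULL
  - product 5 (Mouse): category_id=1 -> matches Kitchen
  - product 6 (Headphones): category_id=5 -> matches Toys
All 6 rows appear; 1 has NULL category.

SQL:
SELECT a.name, b.name AS category
FROM products a
LEFT JOIN categories b ON a.category_id = b.id

Result:
name       | category
-----------+---------
Camera     | Sports  
Lamp       | Supplies
Webcam     | Sports  
Speaker    | NULL    
Mouse      | Kitchen 
Headphones | Toys    


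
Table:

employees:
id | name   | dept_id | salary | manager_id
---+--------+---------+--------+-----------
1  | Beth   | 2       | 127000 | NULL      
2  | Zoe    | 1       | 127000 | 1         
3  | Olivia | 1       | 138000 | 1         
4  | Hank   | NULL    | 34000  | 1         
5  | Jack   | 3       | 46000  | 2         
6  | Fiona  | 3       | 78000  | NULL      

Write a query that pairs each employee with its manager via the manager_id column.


This is a self-join: employees is joined to a second copy of itself, matching each row's manager_id to another row's id. Use LEFT JOIN so rows with manager_id=NULL are kept.
  - employee 1 (Beth): manager_id=NULL -> NULL
  - employee 2 (Zoe): manager_id=1 -> Beth
  - employee 3 (Olivia): manager_id=1 -> Beth
  - employee 4 (Hank): manager_id=1 -> Beth
  - employee 5 (Jack): manager_id=2 -> Zoe
  - employee 6 (Fiona): manager_id=NULL -> NULL

SQL:
SELECT a.name AS item, b.name AS manager
FROM employees a
LEFT JOIN employees b ON a.manager_id = b.id

Result:
item   | manager
-------+--------
Beth   | NULL   
Zoe    | Beth   
Olivia | Beth   
Hank   | Beth   
Jack   | Zoe    
Fiona  | NULL   


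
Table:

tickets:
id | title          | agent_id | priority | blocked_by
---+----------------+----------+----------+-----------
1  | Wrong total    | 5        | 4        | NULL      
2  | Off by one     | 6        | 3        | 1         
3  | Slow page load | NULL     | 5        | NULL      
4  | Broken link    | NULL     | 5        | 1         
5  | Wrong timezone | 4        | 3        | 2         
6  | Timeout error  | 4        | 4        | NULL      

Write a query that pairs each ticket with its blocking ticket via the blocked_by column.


This is a self-join: tickets is joined to a second copy of itself, matching each row's blocked_by to another row's id. Use LEFT JOIN so rows with blocked_by=NULL are kept.
  - ticket 1 (Wrong total): blocked_by=NULL -> NULL
  - ticket 2 (Off by one): blocked_by=1 -> Wrong total
  - ticket 3 (Slow page load): blocked_by=NULL -> NULL
  - ticket 4 (Broken link): blocked_by=1 -> Wrong total
  - ticket 5 (Wrong timezone): blocked_by=2 -> Off by one
  - ticket 6 (Timeout error): blocked_by=NULL -> NULL

SQL:
SELECT a.title AS item, b.title AS blocked_by
FROM tickets a
LEFT JOIN tickets b ON a.blocked_by = b.id

Result:
item           | blocked_by 
---------------+------------
Wrong total    | NULL       
Off by one     | Wrong total
Slow page load | NULL       
Broken link    | Wrong total
Wrong timezone | Off by one 
Timeout error  | NULL       


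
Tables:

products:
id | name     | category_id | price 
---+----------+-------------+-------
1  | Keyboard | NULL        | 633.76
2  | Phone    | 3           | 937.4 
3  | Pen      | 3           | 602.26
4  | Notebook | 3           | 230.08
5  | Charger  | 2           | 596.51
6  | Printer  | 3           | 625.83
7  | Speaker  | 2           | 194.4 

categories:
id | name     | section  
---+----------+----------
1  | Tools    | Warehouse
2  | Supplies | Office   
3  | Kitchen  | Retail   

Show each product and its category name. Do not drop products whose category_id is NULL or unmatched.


LEFT JOIN keeps every row from products (the left table); where category_id has no match in categories, the category columns become NULL. Walk through each product:
  - product 1 (Keyboard): category_id=NULL, no match -> kept with NULL
  - product 2 (Phone): category_id=3 -> matches Kitchen
  - product 3 (Pen): category_id=3 -> matches Kitchen
  - product 4 (Notebook): category_id=3 -> matches Kitchen
  - product 5 (Charger): category_id=2 -> matches Supplies
  - product 6 (Printer): category_id=3 -> matches Kitchen
  - product 7 (Speaker): category_id=2 -> matches Supplies
All 7 rows appear; 1 has NULL category.

SQL:
SELECT a.name, b.name AS category
FROM products a
LEFT JOIN categories b ON a.category_id = b.id

Result:
name     | category
---------+---------
Keyboard | NULL    
Phone    | Kitchen 
Pen      | Kitchen 
Notebook | Kitchen 
Charger  | Supplies
Printer  | Kitchen 
Speaker  | Supplies


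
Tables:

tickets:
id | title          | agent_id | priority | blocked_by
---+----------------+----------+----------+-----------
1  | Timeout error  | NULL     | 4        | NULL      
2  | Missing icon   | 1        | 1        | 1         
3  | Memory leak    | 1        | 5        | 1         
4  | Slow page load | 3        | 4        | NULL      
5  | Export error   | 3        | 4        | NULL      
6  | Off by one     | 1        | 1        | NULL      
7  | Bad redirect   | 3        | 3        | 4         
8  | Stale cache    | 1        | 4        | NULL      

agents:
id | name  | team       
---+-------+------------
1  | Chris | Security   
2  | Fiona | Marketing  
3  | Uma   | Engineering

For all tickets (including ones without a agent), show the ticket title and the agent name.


LEFT JOIN keeps every row from tickets (the left table); where agent_id has no match in agents, the agent columns become NULL. Walk through each ticket:
  - ticket 1 (Timeout error): agent_id=NULL, no match -> kept with NULL
  - ticket 2 (Missing icon): agent_id=1 -> matches Chris
  - ticket 3 (Memory leak): agent_id=1 -> matches Chris
  - ticket 4 (Slow page load): agent_id=3 -> matches Uma
  - ticket 5 (Export error): agent_id=3 -> matches Uma
  - ticket 6 (Off by one): agent_id=1 -> matches Chris
  - ticket 7 (Bad redirect): agent_id=3 -> matches Uma
  - ticket 8 (Stale cache): agent_id=1 -> matches Chris
All 8 rows appear; 1 has NULL agent.

SQL:
SELECT a.title, b.name AS agent
FROM tickets a
LEFT JOIN agents b ON a.agent_id = b.id

Result:
title          | agent
---------------+------
Timeout error  | NULL 
Missing icon   | Chris
Memory leak    | Chris
Slow page load | Uma  
Export error   | Uma  
Off by one     | Chris
Bad redirect   | Uma  
Stale cache    | Chris


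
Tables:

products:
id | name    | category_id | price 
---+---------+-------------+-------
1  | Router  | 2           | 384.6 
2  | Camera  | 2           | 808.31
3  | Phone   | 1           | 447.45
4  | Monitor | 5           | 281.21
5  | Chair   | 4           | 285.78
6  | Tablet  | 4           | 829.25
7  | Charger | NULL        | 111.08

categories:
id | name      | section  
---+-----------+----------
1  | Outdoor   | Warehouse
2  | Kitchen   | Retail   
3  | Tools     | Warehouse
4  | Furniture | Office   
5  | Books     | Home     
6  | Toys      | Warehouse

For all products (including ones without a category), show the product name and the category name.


LEFT JOIN keeps every row from products (the left table); where category_id has no match in categories, the category columns become NULL. Walk through each product:
  - product 1 (Router): category_id=2 -> matches Kitchen
  - product 2 (Camera): category_id=2 -> matches Kitchen
  - product 3 (Phone): category_id=1 -> matches Outdoor
  - product 4 (Monitor): category_id=5 -> matches Books
  - product 5 (Chair): category_id=4 -> matches Furniture
  - product 6 (Tablet): category_id=4 -> matches Furniture
  - product 7 (Charger): category_id=NULL, no match -> kept with NULL
All 7 rows appear; 1 has NULL category.

SQL:
SELECT a.name, b.name AS category
FROM products a
LEFT JOIN categories b ON a.category_id = b.id

Result:
name    | category 
--------+----------
Router  | Kitchen  
Camera  | Kitchen  
Phone   | Outdoor  
Monitor | Books    
Chair   | Furniture
Tablet  | Furniture
Charger | NULL     


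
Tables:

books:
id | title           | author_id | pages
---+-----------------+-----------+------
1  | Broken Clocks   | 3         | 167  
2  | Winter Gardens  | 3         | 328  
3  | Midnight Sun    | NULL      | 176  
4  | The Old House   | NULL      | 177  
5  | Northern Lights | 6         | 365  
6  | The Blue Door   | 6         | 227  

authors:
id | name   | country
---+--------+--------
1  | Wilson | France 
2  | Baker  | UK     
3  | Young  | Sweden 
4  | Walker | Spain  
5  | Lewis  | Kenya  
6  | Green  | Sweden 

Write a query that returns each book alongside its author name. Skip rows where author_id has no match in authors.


INNER JOIN keeps only books rows whose author_id matches an id in authors. Walk through each book:
  - book 1 (Broken Clocks): author_id=3 -> matches Young
  - book 2 (Winter Gardens): author_id=3 -> matches Young
  - book 3 (Midnight Sun): author_id=NULL, no match -> dropped
  - book 4 (The Old House): author_id=NULL, no match -> dropped
  - book 5 (Northern Lights): author_id=6 -> matches Green
  - book 6 (The Blue Door): author_id=6 -> matches Green
So 2 of 6 rows are dropped.

SQL:
SELECT a.title, b.name AS author
FROM books a
INNER JOIN authors b ON a.author_id = b.id

Result:
title           | author
----------------+-------
Broken Clocks   | Young 
Winter Gardens  | Young 
Northern Lights | Green 
The Blue Door   | Green 


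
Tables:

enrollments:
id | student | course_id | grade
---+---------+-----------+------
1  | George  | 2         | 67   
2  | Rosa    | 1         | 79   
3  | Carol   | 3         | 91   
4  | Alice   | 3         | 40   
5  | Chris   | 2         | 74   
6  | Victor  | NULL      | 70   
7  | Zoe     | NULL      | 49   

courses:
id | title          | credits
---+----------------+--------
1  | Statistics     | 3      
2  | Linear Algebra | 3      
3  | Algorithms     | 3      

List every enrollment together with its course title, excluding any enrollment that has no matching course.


INNER JOIN keeps only enrollments rows whose course_id matches an id in courses. Walk through each enrollment:
  - enrollment 1 (George): course_id=2 -> matches Linear Algebra
  - enrollment 2 (Rosa): course_id=1 -> matches Statistics
  - enrollment 3 (Carol): course_id=3 -> matches Algorithms
  - enrollment 4 (Alice): course_id=3 -> matches Algorithms
  - enrollment 5 (Chris): course_id=2 -> matches Linear Algebra
  - enrollment 6 (Victor): course_id=NULL, no match -> dropped
  - enrollment 7 (Zoe): course_id=NULL, no match -> dropped
So 2 of 7 rows are dropped.

SQL:
SELECT a.student, b.title AS course
FROM enrollments a
INNER JOIN courses b ON a.course_id = b.id

Result:
student | course        
--------+---------------
George  | Linear Algebra
Rosa    | Statistics    
Carol   | Algorithms    
Alice   | Algorithms    
Chris   | Linear Algebra


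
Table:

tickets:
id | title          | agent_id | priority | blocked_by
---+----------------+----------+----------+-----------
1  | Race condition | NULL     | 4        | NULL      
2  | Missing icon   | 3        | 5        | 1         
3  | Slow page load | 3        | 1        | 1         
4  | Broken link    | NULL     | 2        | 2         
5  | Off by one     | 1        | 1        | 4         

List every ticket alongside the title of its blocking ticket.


This is a self-join: tickets is joined to a second copy of itself, matching each row's blocked_by to another row's id. Use LEFT JOIN so rows with blocked_by=NULL are kept.
  - ticket 1 (Race condition): blocked_by=NULL -> NULL
  - ticket 2 (Missing icon): blocked_by=1 -> Race condition
  - ticket 3 (Slow page load): blocked_by=1 -> Race condition
  - ticket 4 (Broken link): blocked_by=2 -> Missing icon
  - ticket 5 (Off by one): blocked_by=4 -> Broken link

SQL:
SELECT a.title AS item, b.title AS blocked_by
FROM tickets a
LEFT JOIN tickets b ON a.blocked_by = b.id

Result:
item           | blocked_by    
---------------+---------------
Race condition | NULL          
Missing icon   | Race condition
Slow page load | Race condition
Broken link    | Missing icon  
Off by one     | Broken link   


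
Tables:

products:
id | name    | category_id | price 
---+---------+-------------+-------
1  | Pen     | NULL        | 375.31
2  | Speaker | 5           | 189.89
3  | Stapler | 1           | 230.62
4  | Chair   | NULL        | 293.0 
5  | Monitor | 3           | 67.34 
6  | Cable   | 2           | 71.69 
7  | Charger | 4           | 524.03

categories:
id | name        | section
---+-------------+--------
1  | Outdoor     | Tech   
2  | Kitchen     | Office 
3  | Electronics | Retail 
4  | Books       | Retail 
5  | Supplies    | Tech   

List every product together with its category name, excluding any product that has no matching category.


INNER JOIN keeps only products rows whose category_id matches an id in categories. Walk through each product:
  - product 1 (Pen): category_id=NULL, no match -> dropped
  - product 2 (Speaker): category_id=5 -> matches Supplies
  - product 3 (Stapler): category_id=1 -> matches Outdoor
  - product 4 (Chair): category_id=NULL, no match -> dropped
  - product 5 (Monitor): category_id=3 -> matches Electronics
  - product 6 (Cable): category_id=2 -> matches Kitchen
  - product 7 (Charger): category_id=4 -> matches Books
So 2 of 7 rows are dropped.

SQL:
SELECT a.name, b.name AS category
FROM products a
INNER JOIN categories b ON a.category_id = b.id

Result:
name    | category   
--------+------------
Speaker | Supplies   
Stapler | Outdoor    
Monitor | Electronics
Cable   | Kitchen    
Charger | Books      
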